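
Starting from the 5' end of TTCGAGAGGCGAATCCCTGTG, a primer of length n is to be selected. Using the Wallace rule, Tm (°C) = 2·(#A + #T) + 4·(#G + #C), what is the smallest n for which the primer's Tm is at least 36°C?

First 10 bases: TTCGAGAGGC → Tm = 32°C (< 36°C)
First 11 bases: TTCGAGAGGCG → Tm = 36°C (≥ 36°C)
Since every base adds ≥2°C, Tm only increases with n, so the threshold is first crossed at n = 11.

n = 11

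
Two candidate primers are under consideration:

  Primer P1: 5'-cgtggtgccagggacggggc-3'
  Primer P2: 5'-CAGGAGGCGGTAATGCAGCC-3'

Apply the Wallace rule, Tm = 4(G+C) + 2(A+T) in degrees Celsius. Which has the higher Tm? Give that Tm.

Primer P1, 72°C

Primer P1: A+T=4, G+C=16 → Tm = 2(4)+4(16) = 72°C
Primer P2: A+T=7, G+C=13 → Tm = 2(7)+4(13) = 66°C
72°C vs 66°C → primer P1 is higher.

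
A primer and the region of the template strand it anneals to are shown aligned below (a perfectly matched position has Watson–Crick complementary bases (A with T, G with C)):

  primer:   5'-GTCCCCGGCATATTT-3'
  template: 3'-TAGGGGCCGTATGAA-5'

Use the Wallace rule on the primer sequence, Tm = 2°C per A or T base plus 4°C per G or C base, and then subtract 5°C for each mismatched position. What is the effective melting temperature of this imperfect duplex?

Primer base counts: A=2, T=5, G=3, C=5 → A+T=7, G+C=8
Perfect-match Tm = 2(7) + 4(8) = 14 + 32 = 46°C
Mismatches (positions where the bases are not complementary): 2 (at positions 1, 13)
Effective Tm = 46 − 2×5 = 46 − 10 = 36°C

36°C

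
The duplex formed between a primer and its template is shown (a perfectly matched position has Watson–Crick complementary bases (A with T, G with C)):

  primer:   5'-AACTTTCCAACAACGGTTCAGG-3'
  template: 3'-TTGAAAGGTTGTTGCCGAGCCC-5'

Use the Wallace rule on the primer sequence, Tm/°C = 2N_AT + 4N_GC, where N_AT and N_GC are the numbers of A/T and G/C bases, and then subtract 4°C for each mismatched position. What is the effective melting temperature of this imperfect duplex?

56°C

Primer base counts: A=7, T=5, G=4, C=6 → A+T=12, G+C=10
Perfect-match Tm = 2(12) + 4(10) = 24 + 40 = 64°C
Mismatches (positions where the bases are not complementary): 2 (at positions 17, 20)
Effective Tm = 64 − 2×4 = 64 − 8 = 56°C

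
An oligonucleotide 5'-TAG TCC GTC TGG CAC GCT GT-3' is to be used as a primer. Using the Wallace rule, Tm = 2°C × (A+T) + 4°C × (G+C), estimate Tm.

64°C

C=6, G=6, T=6, A=2
So N_AT = 8 and N_GC = 12.
Tm = 2(8) + 4(12) = 16 + 48 = 64°C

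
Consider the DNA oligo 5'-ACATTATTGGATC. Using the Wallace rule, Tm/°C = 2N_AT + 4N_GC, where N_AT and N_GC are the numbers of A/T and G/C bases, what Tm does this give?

34°C

Counting bases: T=5, A=4, C=2, G=2
So N_AT = 9 and N_GC = 4.
Tm = 4·4 + 2·9 = 16 + 18 = 34°C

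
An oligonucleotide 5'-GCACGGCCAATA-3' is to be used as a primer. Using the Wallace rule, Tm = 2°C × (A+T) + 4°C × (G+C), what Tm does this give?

38°C

Scanning the sequence gives T=1, A=4, C=4, G=3.
So N_AT = 5 and N_GC = 7.
Tm = 2(5) + 4(7) = 10 + 28 = 38°C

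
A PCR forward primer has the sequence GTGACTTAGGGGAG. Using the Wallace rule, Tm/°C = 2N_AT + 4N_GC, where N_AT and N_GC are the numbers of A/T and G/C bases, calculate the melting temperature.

Counting bases: C=1, T=3, G=7, A=3
So N_AT = 6 and N_GC = 8.
Tm = 2(6) + 4(8) = 12 + 32 = 44°C

44°C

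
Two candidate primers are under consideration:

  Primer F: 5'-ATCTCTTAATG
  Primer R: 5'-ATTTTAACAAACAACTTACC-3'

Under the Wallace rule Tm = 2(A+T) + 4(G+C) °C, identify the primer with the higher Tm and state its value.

Primer R, 50°C

Primer F: A+T=8, G+C=3 → Tm = 2(8)+4(3) = 28°C
Primer R: A+T=15, G+C=5 → Tm = 2(15)+4(5) = 50°C
28°C vs 50°C → primer R is higher.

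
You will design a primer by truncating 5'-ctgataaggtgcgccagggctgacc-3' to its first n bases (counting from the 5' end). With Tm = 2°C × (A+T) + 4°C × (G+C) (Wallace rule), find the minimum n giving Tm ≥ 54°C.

First 16 bases: CTGATAAGGTGCGCCA → Tm = 50°C (< 54°C)
First 17 bases: CTGATAAGGTGCGCCAG → Tm = 54°C (≥ 54°C)
Each additional base adds 2°C (A/T) or 4°C (G/C), so Tm is non-decreasing in n; n = 17 is the first length to reach 54°C.

n = 17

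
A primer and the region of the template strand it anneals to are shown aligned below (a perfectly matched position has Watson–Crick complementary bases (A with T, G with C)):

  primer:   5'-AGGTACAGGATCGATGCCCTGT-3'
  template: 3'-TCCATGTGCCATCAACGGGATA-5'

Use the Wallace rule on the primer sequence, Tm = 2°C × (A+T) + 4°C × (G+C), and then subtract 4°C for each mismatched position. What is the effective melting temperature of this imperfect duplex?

Primer base counts: A=5, T=5, G=7, C=5 → A+T=10, G+C=12
Perfect-match Tm = 2(10) + 4(12) = 20 + 48 = 68°C
Mismatches (positions where the bases are not complementary): 5 (at positions 8, 10, 12, 14, 21)
Effective Tm = 68 − 5×4 = 68 − 20 = 48°C

48°C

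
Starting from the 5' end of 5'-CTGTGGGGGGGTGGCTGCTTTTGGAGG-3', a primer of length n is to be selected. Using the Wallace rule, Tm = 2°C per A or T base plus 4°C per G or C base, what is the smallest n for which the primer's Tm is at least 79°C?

n = 24

First 23 bases: CTGTGGGGGGGTGGCTGCTTTTG → Tm = 76°C (< 79°C)
First 24 bases: CTGTGGGGGGGTGGCTGCTTTTGG → Tm = 80°C (≥ 79°C)
Each additional base adds 2°C (A/T) or 4°C (G/C), so Tm is non-decreasing in n; n = 24 is the first length to reach 79°C.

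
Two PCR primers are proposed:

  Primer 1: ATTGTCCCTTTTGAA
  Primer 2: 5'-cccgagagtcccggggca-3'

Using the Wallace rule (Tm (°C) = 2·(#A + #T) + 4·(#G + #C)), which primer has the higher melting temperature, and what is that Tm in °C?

Primer 2, 64°C

Primer 1: A+T=10, G+C=5 → Tm = 2(10)+4(5) = 40°C
Primer 2: A+T=4, G+C=14 → Tm = 2(4)+4(14) = 64°C
40°C vs 64°C → primer 2 is higher.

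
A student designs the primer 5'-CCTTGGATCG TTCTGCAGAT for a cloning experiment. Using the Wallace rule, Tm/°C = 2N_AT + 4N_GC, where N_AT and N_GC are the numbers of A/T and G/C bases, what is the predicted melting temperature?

60°C

Base counts: T=7, C=5, G=5, A=3
A+T = 10, G+C = 10
Tm = 4·10 + 2·10 = 40 + 20 = 60°C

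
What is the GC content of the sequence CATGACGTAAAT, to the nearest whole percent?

Counting bases: T=3, C=2, A=5, G=2
G+C = 2 + 2 = 4 out of 12 bases
%GC = 4/12 × 100 = 33.33% ≈ 33%

33%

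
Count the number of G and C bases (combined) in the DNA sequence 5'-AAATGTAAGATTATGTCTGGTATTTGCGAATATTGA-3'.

Counting bases: A=12, T=14, C=2, G=8
Total G or C: 8 + 2 = 10

10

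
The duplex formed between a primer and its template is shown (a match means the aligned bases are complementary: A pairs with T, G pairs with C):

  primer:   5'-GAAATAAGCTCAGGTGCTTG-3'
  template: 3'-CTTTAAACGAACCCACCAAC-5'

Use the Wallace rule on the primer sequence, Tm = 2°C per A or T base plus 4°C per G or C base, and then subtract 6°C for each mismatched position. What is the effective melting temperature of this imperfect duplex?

Primer base counts: A=6, T=5, G=6, C=3 → A+T=11, G+C=9
Perfect-match Tm = 2(11) + 4(9) = 22 + 36 = 58°C
Mismatches (positions where the bases are not complementary): 5 (at positions 6, 7, 11, 12, 17)
Effective Tm = 58 − 5×6 = 58 − 30 = 28°C

28°C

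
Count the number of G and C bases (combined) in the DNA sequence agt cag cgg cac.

8

Counting bases: A=3, G=4, T=1, C=4
Total G or C: 4 + 4 = 8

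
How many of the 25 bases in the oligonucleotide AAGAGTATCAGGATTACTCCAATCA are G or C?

Scanning the sequence gives C=5, A=10, G=4, T=6.
G+C = 4 + 5 = 9

9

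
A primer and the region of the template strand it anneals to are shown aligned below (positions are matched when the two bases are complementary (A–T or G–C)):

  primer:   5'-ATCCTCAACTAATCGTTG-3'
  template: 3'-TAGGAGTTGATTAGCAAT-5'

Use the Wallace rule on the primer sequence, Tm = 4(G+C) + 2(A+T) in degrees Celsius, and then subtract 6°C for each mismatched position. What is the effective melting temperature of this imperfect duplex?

Primer base counts: A=5, T=6, G=2, C=5 → A+T=11, G+C=7
Perfect-match Tm = 2(11) + 4(7) = 22 + 28 = 50°C
Mismatches (positions where the bases are not complementary): 1 (at position 18)
Effective Tm = 50 − 1×6 = 50 − 6 = 44°C

44°C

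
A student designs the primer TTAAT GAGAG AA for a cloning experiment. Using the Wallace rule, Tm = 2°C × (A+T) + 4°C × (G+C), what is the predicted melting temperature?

30°C

Base counts: T=3, A=6, G=3, C=0
So N_AT = 9 and N_GC = 3.
Tm = 4·3 + 2·9 = 12 + 18 = 30°C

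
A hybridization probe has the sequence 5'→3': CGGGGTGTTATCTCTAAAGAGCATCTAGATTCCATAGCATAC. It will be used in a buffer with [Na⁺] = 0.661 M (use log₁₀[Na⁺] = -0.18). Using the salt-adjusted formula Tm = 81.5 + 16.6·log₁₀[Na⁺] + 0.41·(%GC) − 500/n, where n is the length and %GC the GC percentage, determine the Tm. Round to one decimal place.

84.2°C

Length n = 42. Base counts: G=9, T=12, A=12, C=9
G+C = 18, so %GC = 18/42 × 100 = 42.857%
Salt term: 16.6 × (-0.18) = -2.988
GC term: 0.41 × 42.857 = 17.571; length term: −500/42 = −11.905
Tm = 81.5 + (-2.988) + 17.571 − 11.905 = 84.178 → 84.2°C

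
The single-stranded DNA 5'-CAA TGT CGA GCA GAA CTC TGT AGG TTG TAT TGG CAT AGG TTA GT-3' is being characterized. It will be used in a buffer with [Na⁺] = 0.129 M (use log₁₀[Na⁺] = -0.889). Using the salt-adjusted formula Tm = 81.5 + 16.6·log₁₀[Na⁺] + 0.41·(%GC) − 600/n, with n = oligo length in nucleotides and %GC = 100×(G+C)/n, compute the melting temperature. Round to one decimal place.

70.8°C

Length n = 44. Scanning the sequence gives C=6, A=11, G=13, T=14.
G+C = 19, so %GC = 19/44 × 100 = 43.182%
Salt term: 16.6 × (-0.889) = -14.757
GC term: 0.41 × 43.182 = 17.705; length term: −600/44 = −13.636
Tm = 81.5 + (-14.757) + 17.705 − 13.636 = 70.812 → 70.8°C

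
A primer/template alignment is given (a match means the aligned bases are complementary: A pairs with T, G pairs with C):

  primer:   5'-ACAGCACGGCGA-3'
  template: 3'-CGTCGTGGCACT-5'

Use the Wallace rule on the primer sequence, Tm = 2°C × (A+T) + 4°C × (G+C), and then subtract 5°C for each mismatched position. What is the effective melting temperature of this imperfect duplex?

Primer base counts: A=4, T=0, G=4, C=4 → A+T=4, G+C=8
Perfect-match Tm = 2(4) + 4(8) = 8 + 32 = 40°C
Mismatches (positions where the bases are not complementary): 3 (at positions 1, 8, 10)
Effective Tm = 40 − 3×5 = 40 − 15 = 25°C

25°C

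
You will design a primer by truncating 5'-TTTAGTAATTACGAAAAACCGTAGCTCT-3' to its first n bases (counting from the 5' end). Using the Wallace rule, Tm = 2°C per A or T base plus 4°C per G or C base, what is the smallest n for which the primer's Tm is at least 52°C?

First 20 bases: TTTAGTAATTACGAAAAACC → Tm = 50°C (< 52°C)
First 21 bases: TTTAGTAATTACGAAAAACCG → Tm = 54°C (≥ 52°C)
Since every base adds ≥2°C, Tm only increases with n, so the threshold is first crossed at n = 21.

n = 21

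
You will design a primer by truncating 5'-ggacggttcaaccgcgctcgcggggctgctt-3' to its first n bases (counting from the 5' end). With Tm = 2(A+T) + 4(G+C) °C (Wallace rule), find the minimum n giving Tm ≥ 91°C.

First 25 bases: GGACGGTTCAACCGCGCTCGCGGGG → Tm = 88°C (< 91°C)
First 26 bases: GGACGGTTCAACCGCGCTCGCGGGGC → Tm = 92°C (≥ 91°C)
Since every base adds ≥2°C, Tm only increases with n, so the threshold is first crossed at n = 26.

n = 26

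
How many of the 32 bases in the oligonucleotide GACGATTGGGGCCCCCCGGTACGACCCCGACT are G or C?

23

Base counts: C=13, A=5, T=4, G=10
Total G or C: 10 + 13 = 23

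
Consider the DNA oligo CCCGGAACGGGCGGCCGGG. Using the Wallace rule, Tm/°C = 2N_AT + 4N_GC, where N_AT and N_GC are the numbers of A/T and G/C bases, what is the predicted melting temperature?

72°C

Counting bases: G=10, C=7, T=0, A=2
A+T = 2, G+C = 17
Tm = 2×2 + 4×17 = 72°C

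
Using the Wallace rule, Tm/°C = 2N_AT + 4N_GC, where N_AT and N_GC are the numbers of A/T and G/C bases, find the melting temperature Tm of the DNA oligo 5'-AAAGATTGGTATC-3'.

34°C

Counting bases: G=3, T=4, C=1, A=5
AT pairs contribute 9, GC pairs contribute 4.
Tm = 2(9) + 4(4) = 18 + 16 = 34°C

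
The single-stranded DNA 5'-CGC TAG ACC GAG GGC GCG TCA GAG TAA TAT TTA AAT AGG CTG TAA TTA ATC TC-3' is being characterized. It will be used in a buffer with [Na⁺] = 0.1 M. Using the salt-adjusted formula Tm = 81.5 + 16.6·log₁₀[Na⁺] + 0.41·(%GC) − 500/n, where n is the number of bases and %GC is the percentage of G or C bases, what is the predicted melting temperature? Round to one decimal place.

73.3°C

Length n = 53. Counting bases: T=14, C=10, G=13, A=16
G+C = 23, so %GC = 23/53 × 100 = 43.396%
Salt term: 16.6 × (-1) = -16.6
GC term: 0.41 × 43.396 = 17.792; length term: −500/53 = −9.434
Tm = 81.5 + (-16.6) + 17.792 − 9.434 = 73.258 → 73.3°C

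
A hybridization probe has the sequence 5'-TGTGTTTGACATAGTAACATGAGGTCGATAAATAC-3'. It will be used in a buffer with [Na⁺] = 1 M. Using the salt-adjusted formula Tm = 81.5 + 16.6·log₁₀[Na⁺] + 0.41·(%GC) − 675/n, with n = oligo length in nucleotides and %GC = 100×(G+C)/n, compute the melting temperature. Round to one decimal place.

Length n = 35. Scanning the sequence gives G=8, A=12, T=11, C=4.
G+C = 12, so %GC = 12/35 × 100 = 34.286%
Salt term: 16.6 × (0) = 0
GC term: 0.41 × 34.286 = 14.057; length term: −675/35 = −19.286
Tm = 81.5 + (0) + 14.057 − 19.286 = 76.271 → 76.3°C

76.3°C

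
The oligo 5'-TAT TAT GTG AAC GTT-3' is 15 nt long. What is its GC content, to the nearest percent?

C=1, A=4, G=3, T=7
G+C = 3 + 1 = 4 out of 15 bases
%GC = 4/15 × 100 = 26.67% ≈ 27%

27%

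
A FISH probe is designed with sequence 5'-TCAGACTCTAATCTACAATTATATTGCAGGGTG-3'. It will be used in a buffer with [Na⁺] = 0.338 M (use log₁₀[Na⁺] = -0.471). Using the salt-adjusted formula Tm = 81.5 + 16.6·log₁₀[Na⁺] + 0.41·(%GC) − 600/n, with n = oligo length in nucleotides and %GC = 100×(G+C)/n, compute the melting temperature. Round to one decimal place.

Length n = 33. Scanning the sequence gives C=6, T=11, G=6, A=10.
G+C = 12, so %GC = 12/33 × 100 = 36.364%
Salt term: 16.6 × (-0.471) = -7.819
GC term: 0.41 × 36.364 = 14.909; length term: −600/33 = −18.182
Tm = 81.5 + (-7.819) + 14.909 − 18.182 = 70.408 → 70.4°C

70.4°C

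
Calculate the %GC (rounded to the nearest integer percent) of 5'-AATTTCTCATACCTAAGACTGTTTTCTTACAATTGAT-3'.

27%

Scanning the sequence gives G=3, A=11, T=16, C=7.
G+C = 3 + 7 = 10 out of 37 bases
%GC = 10/37 × 100 = 27.03% ≈ 27%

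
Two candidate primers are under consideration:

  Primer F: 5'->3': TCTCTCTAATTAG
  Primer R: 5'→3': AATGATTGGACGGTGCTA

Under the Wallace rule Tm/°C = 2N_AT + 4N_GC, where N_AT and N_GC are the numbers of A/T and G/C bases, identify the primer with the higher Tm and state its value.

Primer F: A+T=9, G+C=4 → Tm = 2(9)+4(4) = 34°C
Primer R: A+T=10, G+C=8 → Tm = 2(10)+4(8) = 52°C
34°C vs 52°C → primer R is higher.

Primer R, 52°C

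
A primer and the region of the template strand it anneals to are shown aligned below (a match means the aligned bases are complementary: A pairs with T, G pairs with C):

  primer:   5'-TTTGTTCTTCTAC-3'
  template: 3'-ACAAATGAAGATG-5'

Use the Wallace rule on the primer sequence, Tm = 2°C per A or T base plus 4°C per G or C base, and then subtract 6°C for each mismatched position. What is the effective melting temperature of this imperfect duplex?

16°C

Primer base counts: A=1, T=8, G=1, C=3 → A+T=9, G+C=4
Perfect-match Tm = 2(9) + 4(4) = 18 + 16 = 34°C
Mismatches (positions where the bases are not complementary): 3 (at positions 2, 4, 6)
Effective Tm = 34 − 3×6 = 34 − 18 = 16°C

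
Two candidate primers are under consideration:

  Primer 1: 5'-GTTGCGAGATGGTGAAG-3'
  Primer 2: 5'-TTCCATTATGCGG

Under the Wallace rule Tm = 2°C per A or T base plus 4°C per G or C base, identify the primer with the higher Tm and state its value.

Primer 1: A+T=8, G+C=9 → Tm = 2(8)+4(9) = 52°C
Primer 2: A+T=7, G+C=6 → Tm = 2(7)+4(6) = 38°C
52°C vs 38°C → primer 1 is higher.

Primer 1, 52°C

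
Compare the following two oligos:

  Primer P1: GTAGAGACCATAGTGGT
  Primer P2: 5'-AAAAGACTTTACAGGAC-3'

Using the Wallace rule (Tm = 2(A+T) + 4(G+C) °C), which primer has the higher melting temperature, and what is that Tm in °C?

Primer P1: A+T=9, G+C=8 → Tm = 2(9)+4(8) = 50°C
Primer P2: A+T=11, G+C=6 → Tm = 2(11)+4(6) = 46°C
50°C vs 46°C → primer P1 is higher.

Primer P1, 50°C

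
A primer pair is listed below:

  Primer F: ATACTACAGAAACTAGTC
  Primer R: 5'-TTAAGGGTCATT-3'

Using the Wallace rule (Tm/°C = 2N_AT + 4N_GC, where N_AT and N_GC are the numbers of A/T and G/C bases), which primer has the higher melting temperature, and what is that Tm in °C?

Primer F, 48°C

Primer F: A+T=12, G+C=6 → Tm = 2(12)+4(6) = 48°C
Primer R: A+T=8, G+C=4 → Tm = 2(8)+4(4) = 32°C
48°C vs 32°C → primer F is higher.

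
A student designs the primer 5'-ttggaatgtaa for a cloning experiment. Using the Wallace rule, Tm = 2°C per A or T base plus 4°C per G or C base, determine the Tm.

28°C

A=4, G=3, T=4, C=0
AT pairs contribute 8, GC pairs contribute 3.
Tm = 2×8 + 4×3 = 28°C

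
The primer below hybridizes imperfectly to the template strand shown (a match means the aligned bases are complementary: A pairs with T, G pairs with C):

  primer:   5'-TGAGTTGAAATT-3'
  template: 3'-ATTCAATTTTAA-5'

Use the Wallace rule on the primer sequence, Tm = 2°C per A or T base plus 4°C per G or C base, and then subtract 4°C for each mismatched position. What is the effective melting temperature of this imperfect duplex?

22°C

Primer base counts: A=4, T=5, G=3, C=0 → A+T=9, G+C=3
Perfect-match Tm = 2(9) + 4(3) = 18 + 12 = 30°C
Mismatches (positions where the bases are not complementary): 2 (at positions 2, 7)
Effective Tm = 30 − 2×4 = 30 − 8 = 22°C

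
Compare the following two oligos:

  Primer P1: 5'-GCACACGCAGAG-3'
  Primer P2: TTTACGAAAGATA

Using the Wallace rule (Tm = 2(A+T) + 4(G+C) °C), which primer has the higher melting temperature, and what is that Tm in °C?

Primer P1, 40°C

Primer P1: A+T=4, G+C=8 → Tm = 2(4)+4(8) = 40°C
Primer P2: A+T=10, G+C=3 → Tm = 2(10)+4(3) = 32°C
40°C vs 32°C → primer P1 is higher.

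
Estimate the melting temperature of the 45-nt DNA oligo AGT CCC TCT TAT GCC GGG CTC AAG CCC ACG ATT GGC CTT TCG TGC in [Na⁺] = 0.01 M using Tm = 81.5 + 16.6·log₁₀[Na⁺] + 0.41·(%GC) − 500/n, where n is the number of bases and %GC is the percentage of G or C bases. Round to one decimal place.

Length n = 45. Base counts: A=6, C=16, G=11, T=12
G+C = 27, so %GC = 27/45 × 100 = 60%
Salt term: 16.6 × (-2) = -33.2
GC term: 0.41 × 60 = 24.6; length term: −500/45 = −11.111
Tm = 81.5 + (-33.2) + 24.6 − 11.111 = 61.789 → 61.8°C

61.8°C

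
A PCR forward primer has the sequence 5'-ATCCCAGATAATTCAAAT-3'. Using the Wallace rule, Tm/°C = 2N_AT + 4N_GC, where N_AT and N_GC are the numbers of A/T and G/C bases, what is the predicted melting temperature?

46°C

Counting bases: A=8, C=4, G=1, T=5
AT pairs contribute 13, GC pairs contribute 5.
Tm = 2×13 + 4×5 = 46°C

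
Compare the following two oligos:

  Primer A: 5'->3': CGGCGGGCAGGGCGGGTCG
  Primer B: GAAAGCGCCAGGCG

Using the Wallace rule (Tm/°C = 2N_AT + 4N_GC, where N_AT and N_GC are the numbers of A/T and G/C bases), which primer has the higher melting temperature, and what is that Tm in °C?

Primer A, 72°C

Primer A: A+T=2, G+C=17 → Tm = 2(2)+4(17) = 72°C
Primer B: A+T=4, G+C=10 → Tm = 2(4)+4(10) = 48°C
72°C vs 48°C → primer A is higher.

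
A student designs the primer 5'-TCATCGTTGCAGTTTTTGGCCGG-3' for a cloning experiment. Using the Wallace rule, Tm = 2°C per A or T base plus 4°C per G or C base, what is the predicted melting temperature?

A=2, T=9, G=7, C=5
So N_AT = 11 and N_GC = 12.
Tm = 2(11) + 4(12) = 22 + 48 = 70°C

70°C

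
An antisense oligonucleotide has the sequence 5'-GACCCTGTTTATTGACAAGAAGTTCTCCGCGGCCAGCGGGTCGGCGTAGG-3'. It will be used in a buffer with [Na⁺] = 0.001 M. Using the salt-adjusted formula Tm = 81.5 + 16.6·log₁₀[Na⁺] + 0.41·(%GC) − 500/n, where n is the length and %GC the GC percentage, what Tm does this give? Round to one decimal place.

46.3°C

Length n = 50. Base counts: A=9, T=11, G=17, C=13
G+C = 30, so %GC = 30/50 × 100 = 60%
Salt term: 16.6 × (-3) = -49.8
GC term: 0.41 × 60 = 24.6; length term: −500/50 = −10
Tm = 81.5 + (-49.8) + 24.6 − 10 = 46.3 → 46.3°C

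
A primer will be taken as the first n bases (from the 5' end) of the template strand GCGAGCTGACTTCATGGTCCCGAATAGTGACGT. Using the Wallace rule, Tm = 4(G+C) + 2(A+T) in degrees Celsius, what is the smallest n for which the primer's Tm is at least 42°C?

First 12 bases: GCGAGCTGACTT → Tm = 38°C (< 42°C)
First 13 bases: GCGAGCTGACTTC → Tm = 42°C (≥ 42°C)
Each additional base adds 2°C (A/T) or 4°C (G/C), so Tm is non-decreasing in n; n = 13 is the first length to reach 42°C.

n = 13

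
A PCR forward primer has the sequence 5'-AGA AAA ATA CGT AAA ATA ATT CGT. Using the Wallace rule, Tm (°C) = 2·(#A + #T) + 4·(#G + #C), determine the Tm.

Base counts: C=2, G=3, T=6, A=13
A+T = 19, G+C = 5
Tm = 2(19) + 4(5) = 38 + 20 = 58°C

58°C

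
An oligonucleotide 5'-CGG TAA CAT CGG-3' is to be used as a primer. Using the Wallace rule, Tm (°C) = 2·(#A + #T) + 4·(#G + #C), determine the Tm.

Scanning the sequence gives A=3, C=3, G=4, T=2.
So N_AT = 5 and N_GC = 7.
Tm = 4·7 + 2·5 = 28 + 10 = 38°C

38°C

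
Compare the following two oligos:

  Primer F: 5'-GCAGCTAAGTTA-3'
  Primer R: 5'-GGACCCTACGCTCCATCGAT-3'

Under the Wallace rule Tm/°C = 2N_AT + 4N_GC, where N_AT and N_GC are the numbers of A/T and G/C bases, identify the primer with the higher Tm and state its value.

Primer R, 64°C

Primer F: A+T=7, G+C=5 → Tm = 2(7)+4(5) = 34°C
Primer R: A+T=8, G+C=12 → Tm = 2(8)+4(12) = 64°C
34°C vs 64°C → primer R is higher.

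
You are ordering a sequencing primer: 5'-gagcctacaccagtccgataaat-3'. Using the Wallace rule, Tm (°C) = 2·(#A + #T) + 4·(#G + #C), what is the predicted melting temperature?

Base counts: G=4, C=7, T=4, A=8
A+T = 12, G+C = 11
Tm = 4·11 + 2·12 = 44 + 24 = 68°C

68°C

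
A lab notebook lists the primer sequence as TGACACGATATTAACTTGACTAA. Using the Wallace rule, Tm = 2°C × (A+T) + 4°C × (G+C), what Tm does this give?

G=3, T=7, C=4, A=9
A+T = 16, G+C = 7
Tm = 2×16 + 4×7 = 60°C

60°C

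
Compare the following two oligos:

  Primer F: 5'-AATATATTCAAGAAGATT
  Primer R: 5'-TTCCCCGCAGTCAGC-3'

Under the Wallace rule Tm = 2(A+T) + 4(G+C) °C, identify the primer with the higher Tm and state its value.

Primer R, 50°C

Primer F: A+T=15, G+C=3 → Tm = 2(15)+4(3) = 42°C
Primer R: A+T=5, G+C=10 → Tm = 2(5)+4(10) = 50°C
42°C vs 50°C → primer R is higher.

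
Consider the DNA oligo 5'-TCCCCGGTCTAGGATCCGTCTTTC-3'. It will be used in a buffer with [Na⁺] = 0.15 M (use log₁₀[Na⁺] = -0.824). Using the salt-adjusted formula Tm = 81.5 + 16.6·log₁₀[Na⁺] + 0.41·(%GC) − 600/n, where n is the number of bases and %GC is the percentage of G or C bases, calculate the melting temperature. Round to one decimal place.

66.7°C

Length n = 24. Scanning the sequence gives C=9, A=2, T=8, G=5.
G+C = 14, so %GC = 14/24 × 100 = 58.333%
Salt term: 16.6 × (-0.824) = -13.678
GC term: 0.41 × 58.333 = 23.917; length term: −600/24 = −25
Tm = 81.5 + (-13.678) + 23.917 − 25 = 66.739 → 66.7°C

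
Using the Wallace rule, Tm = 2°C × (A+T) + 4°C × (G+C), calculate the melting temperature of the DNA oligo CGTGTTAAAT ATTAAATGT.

46°C

Base counts: A=7, C=1, G=3, T=8
So N_AT = 15 and N_GC = 4.
Tm = 2×15 + 4×4 = 46°C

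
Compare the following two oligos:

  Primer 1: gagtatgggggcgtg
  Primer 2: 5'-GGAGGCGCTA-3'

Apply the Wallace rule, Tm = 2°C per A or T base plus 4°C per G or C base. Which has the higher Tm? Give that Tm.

Primer 1: A+T=5, G+C=10 → Tm = 2(5)+4(10) = 50°C
Primer 2: A+T=3, G+C=7 → Tm = 2(3)+4(7) = 34°C
50°C vs 34°C → primer 1 is higher.

Primer 1, 50°C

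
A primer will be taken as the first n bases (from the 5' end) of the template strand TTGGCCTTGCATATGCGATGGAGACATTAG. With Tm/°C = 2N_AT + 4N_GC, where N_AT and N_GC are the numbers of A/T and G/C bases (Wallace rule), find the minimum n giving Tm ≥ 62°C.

First 20 bases: TTGGCCTTGCATATGCGATG → Tm = 60°C (< 62°C)
First 21 bases: TTGGCCTTGCATATGCGATGG → Tm = 64°C (≥ 62°C)
Since every base adds ≥2°C, Tm only increases with n, so the threshold is first crossed at n = 21.

n = 21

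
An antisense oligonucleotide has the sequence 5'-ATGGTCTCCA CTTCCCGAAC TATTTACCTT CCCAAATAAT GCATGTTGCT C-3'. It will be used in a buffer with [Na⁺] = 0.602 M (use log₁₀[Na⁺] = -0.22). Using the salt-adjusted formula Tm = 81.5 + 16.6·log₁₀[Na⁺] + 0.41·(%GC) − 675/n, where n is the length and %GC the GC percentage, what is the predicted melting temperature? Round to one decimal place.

82.3°C

Length n = 51. Scanning the sequence gives G=6, C=16, T=17, A=12.
G+C = 22, so %GC = 22/51 × 100 = 43.137%
Salt term: 16.6 × (-0.22) = -3.652
GC term: 0.41 × 43.137 = 17.686; length term: −675/51 = −13.235
Tm = 81.5 + (-3.652) + 17.686 − 13.235 = 82.299 → 82.3°C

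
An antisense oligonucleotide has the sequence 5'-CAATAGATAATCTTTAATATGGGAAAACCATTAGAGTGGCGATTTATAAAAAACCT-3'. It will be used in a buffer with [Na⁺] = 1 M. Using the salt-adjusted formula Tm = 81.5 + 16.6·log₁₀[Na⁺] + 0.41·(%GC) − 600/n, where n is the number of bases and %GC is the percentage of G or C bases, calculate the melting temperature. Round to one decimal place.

82.5°C

Length n = 56. Counting bases: A=24, T=16, C=7, G=9
G+C = 16, so %GC = 16/56 × 100 = 28.571%
Salt term: 16.6 × (0) = 0
GC term: 0.41 × 28.571 = 11.714; length term: −600/56 = −10.714
Tm = 81.5 + (0) + 11.714 − 10.714 = 82.5 → 82.5°C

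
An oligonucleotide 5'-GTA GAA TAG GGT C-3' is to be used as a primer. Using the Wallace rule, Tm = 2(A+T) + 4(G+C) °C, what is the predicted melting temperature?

38°C

Counting bases: A=4, G=5, T=3, C=1
A+T = 7, G+C = 6
Tm = 2(7) + 4(6) = 14 + 24 = 38°C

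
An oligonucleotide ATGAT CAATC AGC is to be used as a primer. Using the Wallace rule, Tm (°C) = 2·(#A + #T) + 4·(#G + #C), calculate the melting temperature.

36°C

Scanning the sequence gives T=3, G=2, C=3, A=5.
So N_AT = 8 and N_GC = 5.
Tm = 4·5 + 2·8 = 20 + 16 = 36°C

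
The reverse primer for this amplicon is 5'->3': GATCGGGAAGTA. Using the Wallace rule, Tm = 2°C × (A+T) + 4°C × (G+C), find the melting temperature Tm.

36°C

T=2, C=1, G=5, A=4
A+T = 6, G+C = 6
Tm = 2(6) + 4(6) = 12 + 24 = 36°C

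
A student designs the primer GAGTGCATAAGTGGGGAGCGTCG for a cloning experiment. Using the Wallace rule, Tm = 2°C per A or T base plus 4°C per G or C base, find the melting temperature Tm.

Counting bases: C=3, T=4, G=11, A=5
A+T = 9, G+C = 14
Tm = 2×9 + 4×14 = 74°C

74°C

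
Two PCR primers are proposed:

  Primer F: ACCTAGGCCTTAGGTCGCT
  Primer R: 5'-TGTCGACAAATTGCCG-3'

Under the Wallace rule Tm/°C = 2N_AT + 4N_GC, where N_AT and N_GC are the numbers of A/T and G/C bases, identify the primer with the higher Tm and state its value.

Primer F: A+T=8, G+C=11 → Tm = 2(8)+4(11) = 60°C
Primer R: A+T=8, G+C=8 → Tm = 2(8)+4(8) = 48°C
60°C vs 48°C → primer F is higher.

Primer F, 60°C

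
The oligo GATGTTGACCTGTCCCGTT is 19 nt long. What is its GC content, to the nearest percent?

Base counts: G=5, C=5, T=7, A=2
G+C = 5 + 5 = 10 out of 19 bases
%GC = 10/19 × 100 = 52.63% ≈ 53%

53%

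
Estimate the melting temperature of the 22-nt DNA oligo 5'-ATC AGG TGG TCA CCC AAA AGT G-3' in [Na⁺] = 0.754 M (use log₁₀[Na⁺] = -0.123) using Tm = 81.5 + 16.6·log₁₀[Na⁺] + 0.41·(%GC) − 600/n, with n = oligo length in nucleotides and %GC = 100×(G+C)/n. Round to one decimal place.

Length n = 22. Base counts: C=5, G=6, T=4, A=7
G+C = 11, so %GC = 11/22 × 100 = 50%
Salt term: 16.6 × (-0.123) = -2.042
GC term: 0.41 × 50 = 20.5; length term: −600/22 = −27.273
Tm = 81.5 + (-2.042) + 20.5 − 27.273 = 72.685 → 72.7°C

72.7°C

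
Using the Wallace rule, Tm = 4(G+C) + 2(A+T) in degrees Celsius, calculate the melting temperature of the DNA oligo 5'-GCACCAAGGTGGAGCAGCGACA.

72°C

T=1, A=7, C=6, G=8
So N_AT = 8 and N_GC = 14.
Tm = 2(8) + 4(14) = 16 + 56 = 72°C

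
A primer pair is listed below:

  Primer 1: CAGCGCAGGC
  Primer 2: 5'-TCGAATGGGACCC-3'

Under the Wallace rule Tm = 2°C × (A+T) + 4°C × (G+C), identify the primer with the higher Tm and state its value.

Primer 2, 42°C

Primer 1: A+T=2, G+C=8 → Tm = 2(2)+4(8) = 36°C
Primer 2: A+T=5, G+C=8 → Tm = 2(5)+4(8) = 42°C
36°C vs 42°C → primer 2 is higher.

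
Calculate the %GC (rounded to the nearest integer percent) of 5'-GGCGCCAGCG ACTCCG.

81%

Base counts: G=6, C=7, A=2, T=1
G+C = 6 + 7 = 13 out of 16 bases
%GC = 13/16 × 100 = 81.25% ≈ 81%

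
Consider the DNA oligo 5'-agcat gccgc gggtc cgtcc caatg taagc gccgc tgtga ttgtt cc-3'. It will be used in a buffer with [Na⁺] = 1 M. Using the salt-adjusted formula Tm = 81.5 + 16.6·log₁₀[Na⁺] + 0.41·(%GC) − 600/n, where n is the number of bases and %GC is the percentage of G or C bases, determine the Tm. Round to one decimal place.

94.0°C

Length n = 47. Base counts: T=11, C=15, G=14, A=7
G+C = 29, so %GC = 29/47 × 100 = 61.702%
Salt term: 16.6 × (0) = 0
GC term: 0.41 × 61.702 = 25.298; length term: −600/47 = −12.766
Tm = 81.5 + (0) + 25.298 − 12.766 = 94.032 → 94.0°C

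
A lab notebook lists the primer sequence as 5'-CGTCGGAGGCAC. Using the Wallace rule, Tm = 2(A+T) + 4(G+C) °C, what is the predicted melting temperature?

Base counts: T=1, A=2, G=5, C=4
AT pairs contribute 3, GC pairs contribute 9.
Tm = 4·9 + 2·3 = 36 + 6 = 42°C

42°C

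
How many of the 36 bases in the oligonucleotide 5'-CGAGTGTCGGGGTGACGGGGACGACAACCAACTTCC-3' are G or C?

23

C=10, G=13, T=5, A=8
G+C = 13 + 10 = 23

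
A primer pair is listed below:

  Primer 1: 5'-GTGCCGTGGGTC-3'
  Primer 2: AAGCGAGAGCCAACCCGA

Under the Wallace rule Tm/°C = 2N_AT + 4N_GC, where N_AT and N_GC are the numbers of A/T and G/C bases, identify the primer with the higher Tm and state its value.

Primer 2, 58°C

Primer 1: A+T=3, G+C=9 → Tm = 2(3)+4(9) = 42°C
Primer 2: A+T=7, G+C=11 → Tm = 2(7)+4(11) = 58°C
42°C vs 58°C → primer 2 is higher.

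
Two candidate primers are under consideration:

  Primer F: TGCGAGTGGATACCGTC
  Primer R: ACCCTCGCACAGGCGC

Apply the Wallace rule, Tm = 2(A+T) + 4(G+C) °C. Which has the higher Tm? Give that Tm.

Primer F: A+T=7, G+C=10 → Tm = 2(7)+4(10) = 54°C
Primer R: A+T=4, G+C=12 → Tm = 2(4)+4(12) = 56°C
54°C vs 56°C → primer R is higher.

Primer R, 56°C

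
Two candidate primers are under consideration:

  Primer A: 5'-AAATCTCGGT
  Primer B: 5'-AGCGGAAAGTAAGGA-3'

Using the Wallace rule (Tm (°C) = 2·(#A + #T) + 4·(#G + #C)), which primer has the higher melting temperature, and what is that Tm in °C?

Primer A: A+T=6, G+C=4 → Tm = 2(6)+4(4) = 28°C
Primer B: A+T=8, G+C=7 → Tm = 2(8)+4(7) = 44°C
28°C vs 44°C → primer B is higher.

Primer B, 44°C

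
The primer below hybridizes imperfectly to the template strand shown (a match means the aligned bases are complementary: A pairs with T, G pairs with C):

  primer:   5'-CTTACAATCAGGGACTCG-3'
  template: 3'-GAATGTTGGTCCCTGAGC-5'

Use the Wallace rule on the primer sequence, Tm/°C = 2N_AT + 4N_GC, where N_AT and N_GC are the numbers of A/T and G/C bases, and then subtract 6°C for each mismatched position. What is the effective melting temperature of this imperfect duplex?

Primer base counts: A=5, T=4, G=4, C=5 → A+T=9, G+C=9
Perfect-match Tm = 2(9) + 4(9) = 18 + 36 = 54°C
Mismatches (positions where the bases are not complementary): 1 (at position 8)
Effective Tm = 54 − 1×6 = 54 − 6 = 48°C

48°C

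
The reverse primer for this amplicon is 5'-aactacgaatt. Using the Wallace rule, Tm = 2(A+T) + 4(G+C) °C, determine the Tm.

Scanning the sequence gives T=3, C=2, G=1, A=5.
AT pairs contribute 8, GC pairs contribute 3.
Tm = 2×8 + 4×3 = 28°C

28°C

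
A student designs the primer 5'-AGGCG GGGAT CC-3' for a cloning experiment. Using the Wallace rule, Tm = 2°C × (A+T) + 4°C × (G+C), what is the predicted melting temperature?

42°C

Counting bases: A=2, G=6, C=3, T=1
AT pairs contribute 3, GC pairs contribute 9.
Tm = 2(3) + 4(9) = 6 + 36 = 42°C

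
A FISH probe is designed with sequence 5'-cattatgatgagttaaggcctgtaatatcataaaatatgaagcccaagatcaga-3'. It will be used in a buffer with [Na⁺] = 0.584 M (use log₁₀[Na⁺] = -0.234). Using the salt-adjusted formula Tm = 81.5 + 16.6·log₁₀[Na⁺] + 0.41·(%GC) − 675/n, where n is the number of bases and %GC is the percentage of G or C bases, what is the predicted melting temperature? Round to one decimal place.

78.8°C

Length n = 54. Counting bases: A=22, G=10, T=14, C=8
G+C = 18, so %GC = 18/54 × 100 = 33.333%
Salt term: 16.6 × (-0.234) = -3.884
GC term: 0.41 × 33.333 = 13.667; length term: −675/54 = −12.5
Tm = 81.5 + (-3.884) + 13.667 − 12.5 = 78.783 → 78.8°C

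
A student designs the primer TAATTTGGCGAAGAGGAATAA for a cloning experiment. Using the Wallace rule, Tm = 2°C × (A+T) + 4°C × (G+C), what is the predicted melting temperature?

Counting bases: G=6, C=1, T=5, A=9
A+T = 14, G+C = 7
Tm = 4·7 + 2·14 = 28 + 28 = 56°C

56°C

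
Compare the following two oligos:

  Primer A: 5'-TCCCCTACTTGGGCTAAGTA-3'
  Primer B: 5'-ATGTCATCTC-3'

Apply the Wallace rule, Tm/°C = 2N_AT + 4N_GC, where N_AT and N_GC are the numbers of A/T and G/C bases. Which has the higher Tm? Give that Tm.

Primer A: A+T=10, G+C=10 → Tm = 2(10)+4(10) = 60°C
Primer B: A+T=6, G+C=4 → Tm = 2(6)+4(4) = 28°C
60°C vs 28°C → primer A is higher.

Primer A, 60°C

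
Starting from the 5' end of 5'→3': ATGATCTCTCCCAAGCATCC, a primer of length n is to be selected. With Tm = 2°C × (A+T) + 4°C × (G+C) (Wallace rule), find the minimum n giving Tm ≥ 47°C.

First 15 bases: ATGATCTCTCCCAAG → Tm = 44°C (< 47°C)
First 16 bases: ATGATCTCTCCCAAGC → Tm = 48°C (≥ 47°C)
Since every base adds ≥2°C, Tm only increases with n, so the threshold is first crossed at n = 16.

n = 16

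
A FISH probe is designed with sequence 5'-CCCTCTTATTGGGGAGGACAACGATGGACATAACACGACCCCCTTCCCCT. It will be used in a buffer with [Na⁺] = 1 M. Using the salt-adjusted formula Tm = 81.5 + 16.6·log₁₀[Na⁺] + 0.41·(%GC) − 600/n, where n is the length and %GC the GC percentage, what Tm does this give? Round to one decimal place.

Length n = 50. Scanning the sequence gives A=12, G=10, T=10, C=18.
G+C = 28, so %GC = 28/50 × 100 = 56%
Salt term: 16.6 × (0) = 0
GC term: 0.41 × 56 = 22.96; length term: −600/50 = −12
Tm = 81.5 + (0) + 22.96 − 12 = 92.46 → 92.5°C

92.5°C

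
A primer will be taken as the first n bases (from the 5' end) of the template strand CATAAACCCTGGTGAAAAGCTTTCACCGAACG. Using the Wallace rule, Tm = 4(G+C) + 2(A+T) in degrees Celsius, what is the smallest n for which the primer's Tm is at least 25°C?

First 8 bases: CATAAACC → Tm = 22°C (< 25°C)
First 9 bases: CATAAACCC → Tm = 26°C (≥ 25°C)
Each additional base adds 2°C (A/T) or 4°C (G/C), so Tm is non-decreasing in n; n = 9 is the first length to reach 25°C.

n = 9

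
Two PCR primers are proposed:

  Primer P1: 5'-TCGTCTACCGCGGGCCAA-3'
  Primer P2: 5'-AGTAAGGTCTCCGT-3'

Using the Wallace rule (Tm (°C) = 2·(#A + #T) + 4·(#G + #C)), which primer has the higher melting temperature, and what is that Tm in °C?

Primer P1: A+T=6, G+C=12 → Tm = 2(6)+4(12) = 60°C
Primer P2: A+T=7, G+C=7 → Tm = 2(7)+4(7) = 42°C
60°C vs 42°C → primer P1 is higher.

Primer P1, 60°C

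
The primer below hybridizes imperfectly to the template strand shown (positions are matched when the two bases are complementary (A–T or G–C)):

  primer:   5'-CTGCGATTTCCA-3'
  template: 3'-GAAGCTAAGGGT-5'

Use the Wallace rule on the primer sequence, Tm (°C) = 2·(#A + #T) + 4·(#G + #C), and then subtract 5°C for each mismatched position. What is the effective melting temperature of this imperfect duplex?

Primer base counts: A=2, T=4, G=2, C=4 → A+T=6, G+C=6
Perfect-match Tm = 2(6) + 4(6) = 12 + 24 = 36°C
Mismatches (positions where the bases are not complementary): 2 (at positions 3, 9)
Effective Tm = 36 − 2×5 = 36 − 10 = 26°C

26°C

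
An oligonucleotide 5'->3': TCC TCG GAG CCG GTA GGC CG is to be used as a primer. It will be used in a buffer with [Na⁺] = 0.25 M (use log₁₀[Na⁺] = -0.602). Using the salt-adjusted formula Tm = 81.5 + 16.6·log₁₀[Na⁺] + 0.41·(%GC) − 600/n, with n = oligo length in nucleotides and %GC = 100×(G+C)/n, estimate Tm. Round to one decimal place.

Length n = 20. C=7, A=2, G=8, T=3
G+C = 15, so %GC = 15/20 × 100 = 75%
Salt term: 16.6 × (-0.602) = -9.993
GC term: 0.41 × 75 = 30.75; length term: −600/20 = −30
Tm = 81.5 + (-9.993) + 30.75 − 30 = 72.257 → 72.3°C

72.3°C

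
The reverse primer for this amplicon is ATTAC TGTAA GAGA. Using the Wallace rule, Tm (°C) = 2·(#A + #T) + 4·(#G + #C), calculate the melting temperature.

36°C

Scanning the sequence gives A=6, C=1, G=3, T=4.
A+T = 10, G+C = 4
Tm = 4·4 + 2·10 = 16 + 20 = 36°C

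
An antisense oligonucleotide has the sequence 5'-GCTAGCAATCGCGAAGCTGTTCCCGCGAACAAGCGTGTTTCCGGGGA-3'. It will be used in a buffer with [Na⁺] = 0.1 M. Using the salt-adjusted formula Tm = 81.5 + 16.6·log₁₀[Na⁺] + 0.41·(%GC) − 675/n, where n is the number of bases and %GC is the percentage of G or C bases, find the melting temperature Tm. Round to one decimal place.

Length n = 47. Base counts: A=10, T=9, G=15, C=13
G+C = 28, so %GC = 28/47 × 100 = 59.574%
Salt term: 16.6 × (-1) = -16.6
GC term: 0.41 × 59.574 = 24.425; length term: −675/47 = −14.362
Tm = 81.5 + (-16.6) + 24.425 − 14.362 = 74.963 → 75.0°C

75.0°C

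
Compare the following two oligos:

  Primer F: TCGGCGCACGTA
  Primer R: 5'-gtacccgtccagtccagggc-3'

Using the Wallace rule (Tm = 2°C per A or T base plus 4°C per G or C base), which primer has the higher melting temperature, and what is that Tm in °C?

Primer R, 68°C

Primer F: A+T=4, G+C=8 → Tm = 2(4)+4(8) = 40°C
Primer R: A+T=6, G+C=14 → Tm = 2(6)+4(14) = 68°C
40°C vs 68°C → primer R is higher.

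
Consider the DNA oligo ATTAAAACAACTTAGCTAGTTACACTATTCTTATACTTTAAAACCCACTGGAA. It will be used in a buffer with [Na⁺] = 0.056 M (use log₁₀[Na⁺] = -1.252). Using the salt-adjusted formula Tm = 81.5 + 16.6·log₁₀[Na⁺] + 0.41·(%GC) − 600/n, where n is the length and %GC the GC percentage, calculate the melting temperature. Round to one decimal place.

Length n = 53. C=11, A=21, G=4, T=17
G+C = 15, so %GC = 15/53 × 100 = 28.302%
Salt term: 16.6 × (-1.252) = -20.783
GC term: 0.41 × 28.302 = 11.604; length term: −600/53 = −11.321
Tm = 81.5 + (-20.783) + 11.604 − 11.321 = 61 → 61.0°C

61.0°C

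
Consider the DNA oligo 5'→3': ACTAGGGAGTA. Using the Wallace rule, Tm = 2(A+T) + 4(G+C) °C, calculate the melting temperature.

32°C

Scanning the sequence gives G=4, C=1, A=4, T=2.
A+T = 6, G+C = 5
Tm = 2×6 + 4×5 = 32°C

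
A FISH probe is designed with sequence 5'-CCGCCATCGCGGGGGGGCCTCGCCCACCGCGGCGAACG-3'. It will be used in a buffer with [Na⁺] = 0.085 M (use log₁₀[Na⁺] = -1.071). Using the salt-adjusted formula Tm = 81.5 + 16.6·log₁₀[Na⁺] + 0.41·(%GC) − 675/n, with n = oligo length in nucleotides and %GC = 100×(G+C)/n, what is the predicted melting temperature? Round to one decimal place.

80.5°C

Length n = 38. Counting bases: G=15, A=4, T=2, C=17
G+C = 32, so %GC = 32/38 × 100 = 84.211%
Salt term: 16.6 × (-1.071) = -17.779
GC term: 0.41 × 84.211 = 34.527; length term: −675/38 = −17.763
Tm = 81.5 + (-17.779) + 34.527 − 17.763 = 80.485 → 80.5°C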